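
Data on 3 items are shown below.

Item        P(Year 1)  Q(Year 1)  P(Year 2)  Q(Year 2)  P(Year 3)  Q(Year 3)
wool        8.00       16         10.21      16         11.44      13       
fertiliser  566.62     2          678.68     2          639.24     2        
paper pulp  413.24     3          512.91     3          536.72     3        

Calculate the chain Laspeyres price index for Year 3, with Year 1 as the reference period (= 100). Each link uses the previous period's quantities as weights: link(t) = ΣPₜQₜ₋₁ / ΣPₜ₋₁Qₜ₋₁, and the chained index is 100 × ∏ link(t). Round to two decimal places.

Link Year 1→Year 2:
ΣP(Year 2)Q(Year 1) = 10.21×16 + 678.68×2 + 512.91×3 = 163.36 + 1357.36 + 1538.73 = 3059.45
ΣP(Year 1)Q(Year 1) = 8.00×16 + 566.62×2 + 413.24×3 = 128 + 1133.24 + 1239.72 = 2500.96
link = 3059.45/2500.96 = 1.223310
Link Year 2→Year 3:
ΣP(Year 3)Q(Year 2) = 11.44×16 + 639.24×2 + 536.72×3 = 183.04 + 1278.48 + 1610.16 = 3071.68
ΣP(Year 2)Q(Year 2) = 10.21×16 + 678.68×2 + 512.91×3 = 163.36 + 1357.36 + 1538.73 = 3059.45
link = 3071.68/3059.45 = 1.003997
Chained index = 100 × 1.223310 × 1.003997 = 122.8200

122.82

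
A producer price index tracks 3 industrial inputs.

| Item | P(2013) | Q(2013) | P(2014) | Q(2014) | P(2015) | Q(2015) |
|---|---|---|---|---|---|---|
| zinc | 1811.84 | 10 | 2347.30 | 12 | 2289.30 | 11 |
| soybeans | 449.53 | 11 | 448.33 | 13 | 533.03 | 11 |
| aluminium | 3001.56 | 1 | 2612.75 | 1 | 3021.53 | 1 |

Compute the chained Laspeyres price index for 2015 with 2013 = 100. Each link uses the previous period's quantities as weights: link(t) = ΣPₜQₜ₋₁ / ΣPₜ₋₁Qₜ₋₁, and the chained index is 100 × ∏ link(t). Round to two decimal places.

Link 2013→2014:
ΣP(2014)Q(2013) = 2347.30×10 + 448.33×11 + 2612.75×1 = 23473 + 4931.63 + 2612.75 = 31017.38
ΣP(2013)Q(2013) = 1811.84×10 + 449.53×11 + 3001.56×1 = 18118.4 + 4944.83 + 3001.56 = 26064.79
link = 31017.38/26064.79 = 1.190011
Link 2014→2015:
ΣP(2015)Q(2014) = 2289.30×12 + 533.03×13 + 3021.53×1 = 27471.6 + 6929.39 + 3021.53 = 37422.52
ΣP(2014)Q(2014) = 2347.30×12 + 448.33×13 + 2612.75×1 = 28167.6 + 5828.29 + 2612.75 = 36608.64
link = 37422.52/36608.64 = 1.022232
Chained index = 100 × 1.190011 × 1.022232 = 121.6467

121.65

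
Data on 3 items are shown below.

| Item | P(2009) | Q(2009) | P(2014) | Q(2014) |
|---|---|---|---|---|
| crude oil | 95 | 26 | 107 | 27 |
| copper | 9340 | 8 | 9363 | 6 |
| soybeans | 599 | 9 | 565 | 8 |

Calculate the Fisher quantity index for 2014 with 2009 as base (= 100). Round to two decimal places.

Laspeyres component (base-period weights):
ΣP(2009)Q(2014) = 95×27 + 9340×6 + 599×8 = 2565 + 56040 + 4792 = 63397
ΣP(2009)Q(2009) = 95×26 + 9340×8 + 599×9 = 2470 + 74720 + 5391 = 82581
L = 63397 / 82581 × 100 = 76.7695
Paasche component (current-period weights):
ΣP(2014)Q(2014) = 107×27 + 9363×6 + 565×8 = 2889 + 56178 + 4520 = 63587
ΣP(2014)Q(2009) = 107×26 + 9363×8 + 565×9 = 2782 + 74904 + 5085 = 82771
P = 63587 / 82771 × 100 = 76.8228
Fisher = √(L × P) = √(76.7695 × 76.8228) = 76.7961

76.80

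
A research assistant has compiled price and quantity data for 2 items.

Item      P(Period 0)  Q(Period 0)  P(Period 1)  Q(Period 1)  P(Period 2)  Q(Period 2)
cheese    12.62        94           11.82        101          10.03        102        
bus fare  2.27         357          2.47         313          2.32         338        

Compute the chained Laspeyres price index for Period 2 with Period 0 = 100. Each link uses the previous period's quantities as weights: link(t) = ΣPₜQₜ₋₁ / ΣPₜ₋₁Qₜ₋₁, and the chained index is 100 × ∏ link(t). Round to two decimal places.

88.25

Link Period 0→Period 1:
ΣP(Period 1)Q(Period 0) = 11.82×94 + 2.47×357 = 1111.08 + 881.79 = 1992.87
ΣP(Period 0)Q(Period 0) = 12.62×94 + 2.27×357 = 1186.28 + 810.39 = 1996.67
link = 1992.87/1996.67 = 0.998097
Link Period 1→Period 2:
ΣP(Period 2)Q(Period 1) = 10.03×101 + 2.32×313 = 1013.03 + 726.16 = 1739.19
ΣP(Period 1)Q(Period 1) = 11.82×101 + 2.47×313 = 1193.82 + 773.11 = 1966.93
link = 1739.19/1966.93 = 0.884216
Chained index = 100 × 0.998097 × 0.884216 = 88.2533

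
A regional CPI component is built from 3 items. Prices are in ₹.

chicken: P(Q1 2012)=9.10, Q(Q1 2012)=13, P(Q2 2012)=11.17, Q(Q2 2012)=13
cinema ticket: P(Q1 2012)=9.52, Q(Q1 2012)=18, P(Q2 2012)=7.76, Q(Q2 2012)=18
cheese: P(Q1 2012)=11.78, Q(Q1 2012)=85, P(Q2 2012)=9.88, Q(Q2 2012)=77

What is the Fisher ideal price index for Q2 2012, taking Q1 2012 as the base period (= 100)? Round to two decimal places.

87.25

Laspeyres component (base-period weights):
ΣP(Q2 2012)Q(Q1 2012) = 11.17×13 + 7.76×18 + 9.88×85 = 145.21 + 139.68 + 839.8 = 1124.69
ΣP(Q1 2012)Q(Q1 2012) = 9.10×13 + 9.52×18 + 11.78×85 = 118.3 + 171.36 + 1001.3 = 1290.96
L = 1124.69 / 1290.96 × 100 = 87.1204
Paasche component (current-period weights):
ΣP(Q2 2012)Q(Q2 2012) = 11.17×13 + 7.76×18 + 9.88×77 = 145.21 + 139.68 + 760.76 = 1045.65
ΣP(Q1 2012)Q(Q2 2012) = 9.10×13 + 9.52×18 + 11.78×77 = 118.3 + 171.36 + 907.06 = 1196.72
P = 1045.65 / 1196.72 × 100 = 87.3763
Fisher = √(L × P) = √(87.1204 × 87.3763) = 87.2483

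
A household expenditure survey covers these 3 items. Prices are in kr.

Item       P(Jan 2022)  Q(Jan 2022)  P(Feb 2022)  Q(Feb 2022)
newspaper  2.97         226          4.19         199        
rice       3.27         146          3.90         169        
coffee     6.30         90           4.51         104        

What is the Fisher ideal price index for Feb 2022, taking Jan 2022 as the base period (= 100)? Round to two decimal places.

Laspeyres component (base-period weights):
ΣP(Feb 2022)Q(Jan 2022) = 4.19×226 + 3.90×146 + 4.51×90 = 946.94 + 569.4 + 405.9 = 1922.24
ΣP(Jan 2022)Q(Jan 2022) = 2.97×226 + 3.27×146 + 6.30×90 = 671.22 + 477.42 + 567 = 1715.64
L = 1922.24 / 1715.64 × 100 = 112.0422
Paasche component (current-period weights):
ΣP(Feb 2022)Q(Feb 2022) = 4.19×199 + 3.90×169 + 4.51×104 = 833.81 + 659.1 + 469.04 = 1961.95
ΣP(Jan 2022)Q(Feb 2022) = 2.97×199 + 3.27×169 + 6.30×104 = 591.03 + 552.63 + 655.2 = 1798.86
P = 1961.95 / 1798.86 × 100 = 109.0663
Fisher = √(L × P) = √(112.0422 × 109.0663) = 110.5442

110.54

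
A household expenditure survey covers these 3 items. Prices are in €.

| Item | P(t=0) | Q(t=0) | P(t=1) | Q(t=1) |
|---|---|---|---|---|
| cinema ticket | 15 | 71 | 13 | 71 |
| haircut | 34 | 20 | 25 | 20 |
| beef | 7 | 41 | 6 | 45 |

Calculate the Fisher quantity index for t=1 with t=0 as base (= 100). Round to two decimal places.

101.41

Laspeyres component (base-period weights):
ΣP(t=0)Q(t=1) = 15×71 + 34×20 + 7×45 = 1065 + 680 + 315 = 2060
ΣP(t=0)Q(t=0) = 15×71 + 34×20 + 7×41 = 1065 + 680 + 287 = 2032
L = 2060 / 2032 × 100 = 101.3780
Paasche component (current-period weights):
ΣP(t=1)Q(t=1) = 13×71 + 25×20 + 6×45 = 923 + 500 + 270 = 1693
ΣP(t=1)Q(t=0) = 13×71 + 25×20 + 6×41 = 923 + 500 + 246 = 1669
P = 1693 / 1669 × 100 = 101.4380
Fisher = √(L × P) = √(101.3780 × 101.4380) = 101.4080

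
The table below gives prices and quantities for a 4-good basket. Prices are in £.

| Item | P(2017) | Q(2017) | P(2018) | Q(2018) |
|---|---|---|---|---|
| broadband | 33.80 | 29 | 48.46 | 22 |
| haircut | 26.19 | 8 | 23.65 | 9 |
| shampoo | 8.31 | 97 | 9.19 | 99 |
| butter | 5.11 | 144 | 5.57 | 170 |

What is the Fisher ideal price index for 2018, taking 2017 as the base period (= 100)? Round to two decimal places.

Laspeyres component (base-period weights):
ΣP(2018)Q(2017) = 48.46×29 + 23.65×8 + 9.19×97 + 5.57×144 = 1405.34 + 189.2 + 891.43 + 802.08 = 3288.05
ΣP(2017)Q(2017) = 33.80×29 + 26.19×8 + 8.31×97 + 5.11×144 = 980.2 + 209.52 + 806.07 + 735.84 = 2731.63
L = 3288.05 / 2731.63 × 100 = 120.3695
Paasche component (current-period weights):
ΣP(2018)Q(2018) = 48.46×22 + 23.65×9 + 9.19×99 + 5.57×170 = 1066.12 + 212.85 + 909.81 + 946.9 = 3135.68
ΣP(2017)Q(2018) = 33.80×22 + 26.19×9 + 8.31×99 + 5.11×170 = 743.6 + 235.71 + 822.69 + 868.7 = 2670.7
P = 3135.68 / 2670.7 × 100 = 117.4104
Fisher = √(L × P) = √(120.3695 × 117.4104) = 118.8808

118.88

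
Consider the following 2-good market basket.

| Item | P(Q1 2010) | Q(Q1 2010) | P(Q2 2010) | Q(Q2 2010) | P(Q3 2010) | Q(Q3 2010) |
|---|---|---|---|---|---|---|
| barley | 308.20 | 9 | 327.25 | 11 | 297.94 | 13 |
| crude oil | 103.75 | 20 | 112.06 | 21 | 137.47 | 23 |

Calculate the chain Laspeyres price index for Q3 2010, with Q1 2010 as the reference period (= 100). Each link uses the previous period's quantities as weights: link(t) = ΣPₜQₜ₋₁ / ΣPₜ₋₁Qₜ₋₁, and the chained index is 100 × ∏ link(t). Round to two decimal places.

Link Q1 2010→Q2 2010:
ΣP(Q2 2010)Q(Q1 2010) = 327.25×9 + 112.06×20 = 2945.25 + 2241.2 = 5186.45
ΣP(Q1 2010)Q(Q1 2010) = 308.20×9 + 103.75×20 = 2773.8 + 2075 = 4848.8
link = 5186.45/4848.8 = 1.069636
Link Q2 2010→Q3 2010:
ΣP(Q3 2010)Q(Q2 2010) = 297.94×11 + 137.47×21 = 3277.34 + 2886.87 = 6164.21
ΣP(Q2 2010)Q(Q2 2010) = 327.25×11 + 112.06×21 = 3599.75 + 2353.26 = 5953.01
link = 6164.21/5953.01 = 1.035478
Chained index = 100 × 1.069636 × 1.035478 = 110.7584

110.76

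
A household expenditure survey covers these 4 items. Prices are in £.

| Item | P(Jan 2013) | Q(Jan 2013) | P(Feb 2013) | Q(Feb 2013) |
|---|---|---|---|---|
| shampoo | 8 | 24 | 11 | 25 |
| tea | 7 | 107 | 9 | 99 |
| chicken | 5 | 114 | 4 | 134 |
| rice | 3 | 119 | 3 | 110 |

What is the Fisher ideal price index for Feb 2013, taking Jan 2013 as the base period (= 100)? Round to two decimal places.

108.27

Laspeyres component (base-period weights):
ΣP(Feb 2013)Q(Jan 2013) = 11×24 + 9×107 + 4×114 + 3×119 = 264 + 963 + 456 + 357 = 2040
ΣP(Jan 2013)Q(Jan 2013) = 8×24 + 7×107 + 5×114 + 3×119 = 192 + 749 + 570 + 357 = 1868
L = 2040 / 1868 × 100 = 109.2077
Paasche component (current-period weights):
ΣP(Feb 2013)Q(Feb 2013) = 11×25 + 9×99 + 4×134 + 3×110 = 275 + 891 + 536 + 330 = 2032
ΣP(Jan 2013)Q(Feb 2013) = 8×25 + 7×99 + 5×134 + 3×110 = 200 + 693 + 670 + 330 = 1893
P = 2032 / 1893 × 100 = 107.3428
Fisher = √(L × P) = √(109.2077 × 107.3428) = 108.2713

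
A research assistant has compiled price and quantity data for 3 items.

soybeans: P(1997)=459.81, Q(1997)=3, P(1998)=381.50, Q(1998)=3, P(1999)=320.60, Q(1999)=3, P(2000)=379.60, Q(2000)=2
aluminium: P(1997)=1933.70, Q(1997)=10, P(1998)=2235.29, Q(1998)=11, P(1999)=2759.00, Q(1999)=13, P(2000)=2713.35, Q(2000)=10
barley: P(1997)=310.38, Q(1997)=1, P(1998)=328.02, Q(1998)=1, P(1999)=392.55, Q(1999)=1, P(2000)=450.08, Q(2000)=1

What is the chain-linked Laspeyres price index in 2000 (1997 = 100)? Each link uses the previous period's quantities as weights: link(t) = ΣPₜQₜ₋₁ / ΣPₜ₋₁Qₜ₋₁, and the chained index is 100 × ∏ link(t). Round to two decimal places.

136.51

Link 1997→1998:
ΣP(1998)Q(1997) = 381.50×3 + 2235.29×10 + 328.02×1 = 1144.5 + 22352.9 + 328.02 = 23825.42
ΣP(1997)Q(1997) = 459.81×3 + 1933.70×10 + 310.38×1 = 1379.43 + 19337 + 310.38 = 21026.81
link = 23825.42/21026.81 = 1.133097
Link 1998→1999:
ΣP(1999)Q(1998) = 320.60×3 + 2759.00×11 + 392.55×1 = 961.8 + 30349 + 392.55 = 31703.35
ΣP(1998)Q(1998) = 381.50×3 + 2235.29×11 + 328.02×1 = 1144.5 + 24588.19 + 328.02 = 26060.71
link = 31703.35/26060.71 = 1.216519
Link 1999→2000:
ΣP(2000)Q(1999) = 379.60×3 + 2713.35×13 + 450.08×1 = 1138.8 + 35273.55 + 450.08 = 36862.43
ΣP(1999)Q(1999) = 320.60×3 + 2759.00×13 + 392.55×1 = 961.8 + 35867 + 392.55 = 37221.35
link = 36862.43/37221.35 = 0.990357
Chained index = 100 × 1.133097 × 1.216519 × 0.990357 = 136.5142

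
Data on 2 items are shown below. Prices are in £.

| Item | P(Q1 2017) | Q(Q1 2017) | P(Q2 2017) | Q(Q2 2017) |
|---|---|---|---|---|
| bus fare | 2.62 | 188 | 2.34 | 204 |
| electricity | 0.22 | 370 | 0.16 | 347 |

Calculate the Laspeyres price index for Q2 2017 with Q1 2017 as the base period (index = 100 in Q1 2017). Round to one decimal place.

87.0

Laspeyres price index uses base-period quantities as weights.
ΣP(Q2 2017)·Q(Q1 2017) = 2.34×188 + 0.16×370 = 439.92 + 59.2 = 499.12
ΣP(Q1 2017)·Q(Q1 2017) = 2.62×188 + 0.22×370 = 492.56 + 81.4 = 573.96
Index = 499.12 / 573.96 × 100 = 86.9608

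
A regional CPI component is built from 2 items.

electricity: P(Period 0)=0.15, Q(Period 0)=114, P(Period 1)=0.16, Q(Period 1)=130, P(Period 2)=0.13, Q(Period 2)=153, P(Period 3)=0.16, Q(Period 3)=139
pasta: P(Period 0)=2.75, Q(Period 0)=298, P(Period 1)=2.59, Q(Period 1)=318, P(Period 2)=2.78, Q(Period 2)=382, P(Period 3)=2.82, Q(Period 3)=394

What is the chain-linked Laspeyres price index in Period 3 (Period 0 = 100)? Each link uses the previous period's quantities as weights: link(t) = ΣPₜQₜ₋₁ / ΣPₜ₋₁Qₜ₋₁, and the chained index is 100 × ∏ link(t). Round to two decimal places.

Link Period 0→Period 1:
ΣP(Period 1)Q(Period 0) = 0.16×114 + 2.59×298 = 18.24 + 771.82 = 790.06
ΣP(Period 0)Q(Period 0) = 0.15×114 + 2.75×298 = 17.1 + 819.5 = 836.6
link = 790.06/836.6 = 0.944370
Link Period 1→Period 2:
ΣP(Period 2)Q(Period 1) = 0.13×130 + 2.78×318 = 16.9 + 884.04 = 900.94
ΣP(Period 1)Q(Period 1) = 0.16×130 + 2.59×318 = 20.8 + 823.62 = 844.42
link = 900.94/844.42 = 1.066934
Link Period 2→Period 3:
ΣP(Period 3)Q(Period 2) = 0.16×153 + 2.82×382 = 24.48 + 1077.24 = 1101.72
ΣP(Period 2)Q(Period 2) = 0.13×153 + 2.78×382 = 19.89 + 1061.96 = 1081.85
link = 1101.72/1081.85 = 1.018367
Chained index = 100 × 0.944370 × 1.066934 × 1.018367 = 102.6086

102.61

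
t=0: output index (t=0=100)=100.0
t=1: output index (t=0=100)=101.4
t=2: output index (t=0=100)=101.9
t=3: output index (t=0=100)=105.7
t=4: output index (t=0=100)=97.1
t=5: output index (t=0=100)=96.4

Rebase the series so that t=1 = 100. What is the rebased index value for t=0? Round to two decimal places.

Rebased(t=0) = 100.0 / 101.4 × 100 = 98.6193

98.62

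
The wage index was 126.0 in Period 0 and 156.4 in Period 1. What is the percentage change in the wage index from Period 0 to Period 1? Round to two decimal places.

Change = (156.4 − 126.0) / 126.0 × 100
       = 30.4 / 126.0 × 100 = 24.1270%

24.13%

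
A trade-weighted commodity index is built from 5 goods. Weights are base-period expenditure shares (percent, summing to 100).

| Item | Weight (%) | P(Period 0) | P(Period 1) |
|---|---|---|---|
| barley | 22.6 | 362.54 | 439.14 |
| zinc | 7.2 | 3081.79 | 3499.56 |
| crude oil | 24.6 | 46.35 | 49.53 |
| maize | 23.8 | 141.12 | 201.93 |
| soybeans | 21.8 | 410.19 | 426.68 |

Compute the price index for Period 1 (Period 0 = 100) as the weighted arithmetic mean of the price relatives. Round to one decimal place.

118.6

barley: 22.6 × (439.14/362.54) = 22.6 × 1.211287 = 27.3751
zinc: 7.2 × (3499.56/3081.79) = 7.2 × 1.135561 = 8.1760
crude oil: 24.6 × (49.53/46.35) = 24.6 × 1.068608 = 26.2878
maize: 23.8 × (201.93/141.12) = 23.8 × 1.430910 = 34.0557
soybeans: 21.8 × (426.68/410.19) = 21.8 × 1.040201 = 22.6764
Index = Σ wᵢ·(p₁ᵢ/p₀ᵢ) = 27.3751 + 8.1760 + 26.2878 + 34.0557 + 22.6764 = 118.5709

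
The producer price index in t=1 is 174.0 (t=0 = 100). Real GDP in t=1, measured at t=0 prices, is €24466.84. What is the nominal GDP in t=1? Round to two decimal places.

Nominal = Real × (Index/100) = 24466.84 × (174.0/100)
        = 24466.84 × 1.740 = 42572.3016

42572.30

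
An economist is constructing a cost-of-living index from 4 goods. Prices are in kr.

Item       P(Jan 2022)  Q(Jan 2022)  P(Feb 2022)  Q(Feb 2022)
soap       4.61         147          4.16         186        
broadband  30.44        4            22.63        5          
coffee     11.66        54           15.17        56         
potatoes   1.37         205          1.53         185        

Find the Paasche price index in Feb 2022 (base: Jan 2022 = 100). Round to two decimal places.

Paasche price index uses current-period quantities as weights.
ΣP(Feb 2022)·Q(Feb 2022) = 4.16×186 + 22.63×5 + 15.17×56 + 1.53×185 = 773.76 + 113.15 + 849.52 + 283.05 = 2019.48
ΣP(Jan 2022)·Q(Feb 2022) = 4.61×186 + 30.44×5 + 11.66×56 + 1.37×185 = 857.46 + 152.2 + 652.96 + 253.45 = 1916.07
Index = 2019.48 / 1916.07 × 100 = 105.3970

105.40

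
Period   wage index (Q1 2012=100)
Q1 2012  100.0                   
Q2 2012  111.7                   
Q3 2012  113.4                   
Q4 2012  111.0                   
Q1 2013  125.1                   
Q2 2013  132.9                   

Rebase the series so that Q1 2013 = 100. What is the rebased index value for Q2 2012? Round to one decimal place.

Rebased(Q2 2012) = 111.7 / 125.1 × 100 = 89.2886

89.3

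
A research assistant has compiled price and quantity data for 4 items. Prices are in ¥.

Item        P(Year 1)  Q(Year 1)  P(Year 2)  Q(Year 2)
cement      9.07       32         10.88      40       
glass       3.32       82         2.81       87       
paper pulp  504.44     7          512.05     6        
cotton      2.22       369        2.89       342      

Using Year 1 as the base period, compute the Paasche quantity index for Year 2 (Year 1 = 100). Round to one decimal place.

Paasche quantity index uses current-period prices as weights.
ΣP(Year 2)·Q(Year 2) = 10.88×40 + 2.81×87 + 512.05×6 + 2.89×342 = 435.2 + 244.47 + 3072.3 + 988.38 = 4740.35
ΣP(Year 2)·Q(Year 1) = 10.88×32 + 2.81×82 + 512.05×7 + 2.89×369 = 348.16 + 230.42 + 3584.35 + 1066.41 = 5229.34
Index = 4740.35 / 5229.34 × 100 = 90.6491

90.6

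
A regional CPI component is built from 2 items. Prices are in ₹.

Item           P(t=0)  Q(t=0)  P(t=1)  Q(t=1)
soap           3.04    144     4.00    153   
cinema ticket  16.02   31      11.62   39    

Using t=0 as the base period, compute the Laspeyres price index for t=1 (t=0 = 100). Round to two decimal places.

Laspeyres price index uses base-period quantities as weights.
ΣP(t=1)·Q(t=0) = 4.00×144 + 11.62×31 = 576 + 360.22 = 936.22
ΣP(t=0)·Q(t=0) = 3.04×144 + 16.02×31 = 437.76 + 496.62 = 934.38
Index = 936.22 / 934.38 × 100 = 100.1969

100.20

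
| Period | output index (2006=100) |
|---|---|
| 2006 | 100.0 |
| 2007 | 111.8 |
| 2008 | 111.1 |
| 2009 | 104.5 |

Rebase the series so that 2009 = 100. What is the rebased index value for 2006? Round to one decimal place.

95.7

Rebased(2006) = 100.0 / 104.5 × 100 = 95.6938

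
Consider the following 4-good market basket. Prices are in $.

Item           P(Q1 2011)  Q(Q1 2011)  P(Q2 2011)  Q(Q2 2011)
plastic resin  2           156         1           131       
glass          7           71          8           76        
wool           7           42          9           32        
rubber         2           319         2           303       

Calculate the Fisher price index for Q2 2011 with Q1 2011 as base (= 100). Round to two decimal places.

100.25

Laspeyres component (base-period weights):
ΣP(Q2 2011)Q(Q1 2011) = 1×156 + 8×71 + 9×42 + 2×319 = 156 + 568 + 378 + 638 = 1740
ΣP(Q1 2011)Q(Q1 2011) = 2×156 + 7×71 + 7×42 + 2×319 = 312 + 497 + 294 + 638 = 1741
L = 1740 / 1741 × 100 = 99.9426
Paasche component (current-period weights):
ΣP(Q2 2011)Q(Q2 2011) = 1×131 + 8×76 + 9×32 + 2×303 = 131 + 608 + 288 + 606 = 1633
ΣP(Q1 2011)Q(Q2 2011) = 2×131 + 7×76 + 7×32 + 2×303 = 262 + 532 + 224 + 606 = 1624
P = 1633 / 1624 × 100 = 100.5542
Fisher = √(L × P) = √(99.9426 × 100.5542) = 100.2479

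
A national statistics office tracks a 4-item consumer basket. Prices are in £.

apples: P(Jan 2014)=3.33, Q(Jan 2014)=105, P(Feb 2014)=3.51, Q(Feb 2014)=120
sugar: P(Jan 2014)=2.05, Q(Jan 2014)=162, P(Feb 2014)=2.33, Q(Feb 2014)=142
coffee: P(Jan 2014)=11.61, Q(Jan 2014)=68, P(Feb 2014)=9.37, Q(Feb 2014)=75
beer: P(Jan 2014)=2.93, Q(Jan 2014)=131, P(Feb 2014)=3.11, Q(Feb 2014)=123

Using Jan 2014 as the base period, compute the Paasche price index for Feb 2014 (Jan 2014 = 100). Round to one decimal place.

95.6

Paasche price index uses current-period quantities as weights.
ΣP(Feb 2014)·Q(Feb 2014) = 3.51×120 + 2.33×142 + 9.37×75 + 3.11×123 = 421.2 + 330.86 + 702.75 + 382.53 = 1837.34
ΣP(Jan 2014)·Q(Feb 2014) = 3.33×120 + 2.05×142 + 11.61×75 + 2.93×123 = 399.6 + 291.1 + 870.75 + 360.39 = 1921.84
Index = 1837.34 / 1921.84 × 100 = 95.6032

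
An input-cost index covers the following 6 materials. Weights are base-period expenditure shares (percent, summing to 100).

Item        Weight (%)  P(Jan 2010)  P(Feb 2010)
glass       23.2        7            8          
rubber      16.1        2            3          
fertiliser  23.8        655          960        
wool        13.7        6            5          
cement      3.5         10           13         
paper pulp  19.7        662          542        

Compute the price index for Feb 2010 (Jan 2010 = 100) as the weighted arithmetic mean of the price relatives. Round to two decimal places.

117.64

glass: 23.2 × (8/7) = 23.2 × 1.142857 = 26.5143
rubber: 16.1 × (3/2) = 16.1 × 1.500000 = 24.1500
fertiliser: 23.8 × (960/655) = 23.8 × 1.465649 = 34.8824
wool: 13.7 × (5/6) = 13.7 × 0.833333 = 11.4167
cement: 3.5 × (13/10) = 3.5 × 1.300000 = 4.5500
paper pulp: 19.7 × (542/662) = 19.7 × 0.818731 = 16.1290
Index = Σ wᵢ·(p₁ᵢ/p₀ᵢ) = 26.5143 + 24.1500 + 34.8824 + 11.4167 + 4.5500 + 16.1290 = 117.6424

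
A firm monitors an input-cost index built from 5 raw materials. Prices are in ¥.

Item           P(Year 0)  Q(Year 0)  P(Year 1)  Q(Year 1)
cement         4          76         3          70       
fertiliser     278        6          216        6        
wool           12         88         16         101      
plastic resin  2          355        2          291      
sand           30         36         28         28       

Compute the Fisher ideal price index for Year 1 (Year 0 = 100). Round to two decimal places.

97.23

Laspeyres component (base-period weights):
ΣP(Year 1)Q(Year 0) = 3×76 + 216×6 + 16×88 + 2×355 + 28×36 = 228 + 1296 + 1408 + 710 + 1008 = 4650
ΣP(Year 0)Q(Year 0) = 4×76 + 278×6 + 12×88 + 2×355 + 30×36 = 304 + 1668 + 1056 + 710 + 1080 = 4818
L = 4650 / 4818 × 100 = 96.5131
Paasche component (current-period weights):
ΣP(Year 1)Q(Year 1) = 3×70 + 216×6 + 16×101 + 2×291 + 28×28 = 210 + 1296 + 1616 + 582 + 784 = 4488
ΣP(Year 0)Q(Year 1) = 4×70 + 278×6 + 12×101 + 2×291 + 30×28 = 280 + 1668 + 1212 + 582 + 840 = 4582
P = 4488 / 4582 × 100 = 97.9485
Fisher = √(L × P) = √(96.5131 × 97.9485) = 97.2281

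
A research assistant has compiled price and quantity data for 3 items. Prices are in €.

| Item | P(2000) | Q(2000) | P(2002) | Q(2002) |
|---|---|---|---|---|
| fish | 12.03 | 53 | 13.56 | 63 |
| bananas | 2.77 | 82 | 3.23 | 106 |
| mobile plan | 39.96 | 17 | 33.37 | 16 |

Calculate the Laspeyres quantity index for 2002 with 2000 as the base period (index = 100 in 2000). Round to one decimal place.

Laspeyres quantity index uses base-period prices as weights.
ΣP(2000)·Q(2002) = 12.03×63 + 2.77×106 + 39.96×16 = 757.89 + 293.62 + 639.36 = 1690.87
ΣP(2000)·Q(2000) = 12.03×53 + 2.77×82 + 39.96×17 = 637.59 + 227.14 + 679.32 = 1544.05
Index = 1690.87 / 1544.05 × 100 = 109.5088

109.5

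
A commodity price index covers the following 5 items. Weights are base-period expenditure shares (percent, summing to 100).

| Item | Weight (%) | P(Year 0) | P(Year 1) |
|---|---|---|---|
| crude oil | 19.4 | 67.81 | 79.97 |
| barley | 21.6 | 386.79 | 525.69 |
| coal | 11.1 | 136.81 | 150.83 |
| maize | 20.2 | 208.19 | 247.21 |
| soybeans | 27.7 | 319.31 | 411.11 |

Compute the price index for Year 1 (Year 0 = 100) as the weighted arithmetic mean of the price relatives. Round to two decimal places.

124.12

crude oil: 19.4 × (79.97/67.81) = 19.4 × 1.179325 = 22.8789
barley: 21.6 × (525.69/386.79) = 21.6 × 1.359110 = 29.3568
coal: 11.1 × (150.83/136.81) = 11.1 × 1.102478 = 12.2375
maize: 20.2 × (247.21/208.19) = 20.2 × 1.187425 = 23.9860
soybeans: 27.7 × (411.11/319.31) = 27.7 × 1.287495 = 35.6636
Index = Σ wᵢ·(p₁ᵢ/p₀ᵢ) = 22.8789 + 29.3568 + 12.2375 + 23.9860 + 35.6636 = 124.1228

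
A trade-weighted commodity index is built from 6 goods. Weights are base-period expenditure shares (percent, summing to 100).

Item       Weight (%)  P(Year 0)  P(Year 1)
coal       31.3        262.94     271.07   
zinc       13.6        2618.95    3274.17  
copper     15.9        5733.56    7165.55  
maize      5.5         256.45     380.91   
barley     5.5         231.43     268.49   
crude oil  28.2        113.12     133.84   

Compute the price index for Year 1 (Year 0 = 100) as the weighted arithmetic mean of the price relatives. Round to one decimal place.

117.1

coal: 31.3 × (271.07/262.94) = 31.3 × 1.030920 = 32.2678
zinc: 13.6 × (3274.17/2618.95) = 13.6 × 1.250184 = 17.0025
copper: 15.9 × (7165.55/5733.56) = 15.9 × 1.249756 = 19.8711
maize: 5.5 × (380.91/256.45) = 5.5 × 1.485319 = 8.1693
barley: 5.5 × (268.49/231.43) = 5.5 × 1.160135 = 6.3807
crude oil: 28.2 × (133.84/113.12) = 28.2 × 1.183168 = 33.3653
Index = Σ wᵢ·(p₁ᵢ/p₀ᵢ) = 32.2678 + 17.0025 + 19.8711 + 8.1693 + 6.3807 + 33.3653 = 117.0567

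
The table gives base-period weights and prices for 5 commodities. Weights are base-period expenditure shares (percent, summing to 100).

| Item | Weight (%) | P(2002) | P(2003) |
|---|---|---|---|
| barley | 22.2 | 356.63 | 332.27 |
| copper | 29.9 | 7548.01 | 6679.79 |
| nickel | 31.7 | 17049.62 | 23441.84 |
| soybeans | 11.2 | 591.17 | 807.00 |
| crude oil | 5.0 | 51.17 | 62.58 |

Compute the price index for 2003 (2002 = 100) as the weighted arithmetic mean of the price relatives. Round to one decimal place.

barley: 22.2 × (332.27/356.63) = 22.2 × 0.931694 = 20.6836
copper: 29.9 × (6679.79/7548.01) = 29.9 × 0.884974 = 26.4607
nickel: 31.7 × (23441.84/17049.62) = 31.7 × 1.374919 = 43.5849
soybeans: 11.2 × (807.00/591.17) = 11.2 × 1.365090 = 15.2890
crude oil: 5.0 × (62.58/51.17) = 5.0 × 1.222982 = 6.1149
Index = Σ wᵢ·(p₁ᵢ/p₀ᵢ) = 20.6836 + 26.4607 + 43.5849 + 15.2890 + 6.1149 = 112.1332

112.1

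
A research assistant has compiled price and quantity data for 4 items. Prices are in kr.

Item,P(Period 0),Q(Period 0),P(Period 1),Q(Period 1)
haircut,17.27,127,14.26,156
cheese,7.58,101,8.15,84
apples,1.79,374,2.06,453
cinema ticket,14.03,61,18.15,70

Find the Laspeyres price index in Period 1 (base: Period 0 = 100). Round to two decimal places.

Laspeyres price index uses base-period quantities as weights.
ΣP(Period 1)·Q(Period 0) = 14.26×127 + 8.15×101 + 2.06×374 + 18.15×61 = 1811.02 + 823.15 + 770.44 + 1107.15 = 4511.76
ΣP(Period 0)·Q(Period 0) = 17.27×127 + 7.58×101 + 1.79×374 + 14.03×61 = 2193.29 + 765.58 + 669.46 + 855.83 = 4484.16
Index = 4511.76 / 4484.16 × 100 = 100.6155

100.62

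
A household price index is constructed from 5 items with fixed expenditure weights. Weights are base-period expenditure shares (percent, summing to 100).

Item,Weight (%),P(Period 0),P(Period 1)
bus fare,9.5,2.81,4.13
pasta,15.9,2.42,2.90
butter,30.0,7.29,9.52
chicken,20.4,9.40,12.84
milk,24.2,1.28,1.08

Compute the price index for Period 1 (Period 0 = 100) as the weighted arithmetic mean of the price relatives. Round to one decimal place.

120.5

bus fare: 9.5 × (4.13/2.81) = 9.5 × 1.469751 = 13.9626
pasta: 15.9 × (2.90/2.42) = 15.9 × 1.198347 = 19.0537
butter: 30.0 × (9.52/7.29) = 30.0 × 1.305898 = 39.1770
chicken: 20.4 × (12.84/9.40) = 20.4 × 1.365957 = 27.8655
milk: 24.2 × (1.08/1.28) = 24.2 × 0.843750 = 20.4187
Index = Σ wᵢ·(p₁ᵢ/p₀ᵢ) = 13.9626 + 19.0537 + 39.1770 + 27.8655 + 20.4187 = 120.4776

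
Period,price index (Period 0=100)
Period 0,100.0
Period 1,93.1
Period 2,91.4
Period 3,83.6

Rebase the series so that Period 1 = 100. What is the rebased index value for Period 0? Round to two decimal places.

Rebased(Period 0) = 100.0 / 93.1 × 100 = 107.4114

107.41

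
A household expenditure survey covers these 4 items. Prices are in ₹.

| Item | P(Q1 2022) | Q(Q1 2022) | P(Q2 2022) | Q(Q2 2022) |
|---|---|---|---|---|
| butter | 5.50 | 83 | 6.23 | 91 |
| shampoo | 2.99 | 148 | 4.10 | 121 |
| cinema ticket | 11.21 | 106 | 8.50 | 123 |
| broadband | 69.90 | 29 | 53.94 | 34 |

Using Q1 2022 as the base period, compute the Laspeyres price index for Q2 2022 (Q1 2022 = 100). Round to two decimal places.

Laspeyres price index uses base-period quantities as weights.
ΣP(Q2 2022)·Q(Q1 2022) = 6.23×83 + 4.10×148 + 8.50×106 + 53.94×29 = 517.09 + 606.8 + 901 + 1564.26 = 3589.15
ΣP(Q1 2022)·Q(Q1 2022) = 5.50×83 + 2.99×148 + 11.21×106 + 69.90×29 = 456.5 + 442.52 + 1188.26 + 2027.1 = 4114.38
Index = 3589.15 / 4114.38 × 100 = 87.2343

87.23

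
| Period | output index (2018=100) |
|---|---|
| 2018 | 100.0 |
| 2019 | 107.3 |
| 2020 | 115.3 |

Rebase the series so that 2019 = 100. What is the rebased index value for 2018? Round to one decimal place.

Rebased(2018) = 100.0 / 107.3 × 100 = 93.1966

93.2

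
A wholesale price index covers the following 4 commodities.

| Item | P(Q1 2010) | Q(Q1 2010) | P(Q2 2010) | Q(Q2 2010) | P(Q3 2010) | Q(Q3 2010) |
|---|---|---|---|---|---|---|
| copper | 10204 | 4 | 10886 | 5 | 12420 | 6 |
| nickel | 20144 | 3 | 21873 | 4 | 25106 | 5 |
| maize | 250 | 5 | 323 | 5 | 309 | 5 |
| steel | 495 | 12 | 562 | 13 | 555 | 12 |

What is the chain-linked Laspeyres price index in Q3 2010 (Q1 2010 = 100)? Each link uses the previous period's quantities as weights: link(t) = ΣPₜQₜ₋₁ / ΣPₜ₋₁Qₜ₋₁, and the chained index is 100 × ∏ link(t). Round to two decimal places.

Link Q1 2010→Q2 2010:
ΣP(Q2 2010)Q(Q1 2010) = 10886×4 + 21873×3 + 323×5 + 562×12 = 43544 + 65619 + 1615 + 6744 = 117522
ΣP(Q1 2010)Q(Q1 2010) = 10204×4 + 20144×3 + 250×5 + 495×12 = 40816 + 60432 + 1250 + 5940 = 108438
link = 117522/108438 = 1.083771
Link Q2 2010→Q3 2010:
ΣP(Q3 2010)Q(Q2 2010) = 12420×5 + 25106×4 + 309×5 + 555×13 = 62100 + 100424 + 1545 + 7215 = 171284
ΣP(Q2 2010)Q(Q2 2010) = 10886×5 + 21873×4 + 323×5 + 562×13 = 54430 + 87492 + 1615 + 7306 = 150843
link = 171284/150843 = 1.135512
Chained index = 100 × 1.083771 × 1.135512 = 123.0635

123.06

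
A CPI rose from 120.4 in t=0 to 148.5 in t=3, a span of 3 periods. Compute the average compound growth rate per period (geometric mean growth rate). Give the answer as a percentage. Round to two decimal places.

Growth factor = (148.5/120.4)^(1/3) = (1.233389)^(1/3) = 1.072424
Growth rate = 1.072424 − 1 = 0.072424 = 7.2424%

7.24%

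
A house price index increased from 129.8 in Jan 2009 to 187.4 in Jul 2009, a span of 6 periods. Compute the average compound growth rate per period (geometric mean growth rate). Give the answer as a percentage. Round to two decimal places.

6.31%

Growth factor = (187.4/129.8)^(1/6) = (1.443760)^(1/6) = 1.063120
Growth rate = 1.063120 − 1 = 0.063120 = 6.3120%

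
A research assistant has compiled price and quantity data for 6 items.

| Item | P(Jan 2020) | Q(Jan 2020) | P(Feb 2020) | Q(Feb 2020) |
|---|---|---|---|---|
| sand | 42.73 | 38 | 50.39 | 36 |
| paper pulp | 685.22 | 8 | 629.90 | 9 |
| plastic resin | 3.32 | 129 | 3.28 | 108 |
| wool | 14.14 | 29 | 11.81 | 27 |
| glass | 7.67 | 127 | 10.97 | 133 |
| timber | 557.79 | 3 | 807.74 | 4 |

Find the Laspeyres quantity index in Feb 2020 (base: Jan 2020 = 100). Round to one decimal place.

Laspeyres quantity index uses base-period prices as weights.
ΣP(Jan 2020)·Q(Feb 2020) = 42.73×36 + 685.22×9 + 3.32×108 + 14.14×27 + 7.67×133 + 557.79×4 = 1538.28 + 6166.98 + 358.56 + 381.78 + 1020.11 + 2231.16 = 11696.87
ΣP(Jan 2020)·Q(Jan 2020) = 42.73×38 + 685.22×8 + 3.32×129 + 14.14×29 + 7.67×127 + 557.79×3 = 1623.74 + 5481.76 + 428.28 + 410.06 + 974.09 + 1673.37 = 10591.3
Index = 11696.87 / 10591.3 × 100 = 110.4385

110.4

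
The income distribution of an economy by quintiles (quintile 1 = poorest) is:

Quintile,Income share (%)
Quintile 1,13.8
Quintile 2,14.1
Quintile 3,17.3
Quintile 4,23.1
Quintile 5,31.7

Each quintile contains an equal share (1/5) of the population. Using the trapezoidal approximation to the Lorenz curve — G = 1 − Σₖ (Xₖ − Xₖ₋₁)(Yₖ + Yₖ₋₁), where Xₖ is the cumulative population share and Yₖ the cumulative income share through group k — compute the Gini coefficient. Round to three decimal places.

Cumulative income shares Yₖ: 0.1380, 0.2790, 0.4520, 0.6830, 1.0000
Σ (Xₖ−Xₖ₋₁)(Yₖ+Yₖ₋₁) = (1/5)(0.1380+0.0000) + (1/5)(0.2790+0.1380) + (1/5)(0.4520+0.2790) + (1/5)(0.6830+0.4520) + (1/5)(1.0000+0.6830)
  = 0.0276 + 0.0834 + 0.1462 + 0.2270 + 0.3366 = 0.8208
G = 1 − 0.8208 = 0.1792

0.179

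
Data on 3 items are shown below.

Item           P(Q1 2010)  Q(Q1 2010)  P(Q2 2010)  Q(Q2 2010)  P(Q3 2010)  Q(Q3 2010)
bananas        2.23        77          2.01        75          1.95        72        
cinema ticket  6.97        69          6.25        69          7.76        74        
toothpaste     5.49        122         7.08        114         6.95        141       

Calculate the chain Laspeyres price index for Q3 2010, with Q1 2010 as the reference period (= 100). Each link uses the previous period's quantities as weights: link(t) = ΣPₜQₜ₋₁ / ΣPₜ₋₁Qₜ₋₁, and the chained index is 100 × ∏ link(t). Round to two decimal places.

Link Q1 2010→Q2 2010:
ΣP(Q2 2010)Q(Q1 2010) = 2.01×77 + 6.25×69 + 7.08×122 = 154.77 + 431.25 + 863.76 = 1449.78
ΣP(Q1 2010)Q(Q1 2010) = 2.23×77 + 6.97×69 + 5.49×122 = 171.71 + 480.93 + 669.78 = 1322.42
link = 1449.78/1322.42 = 1.096308
Link Q2 2010→Q3 2010:
ΣP(Q3 2010)Q(Q2 2010) = 1.95×75 + 7.76×69 + 6.95×114 = 146.25 + 535.44 + 792.3 = 1473.99
ΣP(Q2 2010)Q(Q2 2010) = 2.01×75 + 6.25×69 + 7.08×114 = 150.75 + 431.25 + 807.12 = 1389.12
link = 1473.99/1389.12 = 1.061096
Chained index = 100 × 1.096308 × 1.061096 = 116.3289

116.33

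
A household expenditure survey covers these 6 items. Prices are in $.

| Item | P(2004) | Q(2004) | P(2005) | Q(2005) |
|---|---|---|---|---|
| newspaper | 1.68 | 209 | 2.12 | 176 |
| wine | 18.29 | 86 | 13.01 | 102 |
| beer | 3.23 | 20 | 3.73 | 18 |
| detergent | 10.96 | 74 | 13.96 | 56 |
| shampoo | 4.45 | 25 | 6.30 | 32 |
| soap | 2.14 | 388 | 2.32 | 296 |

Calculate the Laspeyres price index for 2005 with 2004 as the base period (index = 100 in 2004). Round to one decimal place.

99.6

Laspeyres price index uses base-period quantities as weights.
ΣP(2005)·Q(2004) = 2.12×209 + 13.01×86 + 3.73×20 + 13.96×74 + 6.30×25 + 2.32×388 = 443.08 + 1118.86 + 74.6 + 1033.04 + 157.5 + 900.16 = 3727.24
ΣP(2004)·Q(2004) = 1.68×209 + 18.29×86 + 3.23×20 + 10.96×74 + 4.45×25 + 2.14×388 = 351.12 + 1572.94 + 64.6 + 811.04 + 111.25 + 830.32 = 3741.27
Index = 3727.24 / 3741.27 × 100 = 99.6250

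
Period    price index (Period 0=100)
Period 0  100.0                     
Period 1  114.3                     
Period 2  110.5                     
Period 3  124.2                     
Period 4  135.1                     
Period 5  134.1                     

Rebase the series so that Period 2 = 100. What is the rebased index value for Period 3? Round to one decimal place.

112.4

Rebased(Period 3) = 124.2 / 110.5 × 100 = 112.3982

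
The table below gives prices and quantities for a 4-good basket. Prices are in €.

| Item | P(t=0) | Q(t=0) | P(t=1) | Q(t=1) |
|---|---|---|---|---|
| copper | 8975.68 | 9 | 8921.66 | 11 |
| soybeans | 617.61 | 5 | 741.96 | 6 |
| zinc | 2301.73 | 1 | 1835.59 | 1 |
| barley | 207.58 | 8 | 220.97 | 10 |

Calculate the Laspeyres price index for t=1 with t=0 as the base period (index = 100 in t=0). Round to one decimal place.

Laspeyres price index uses base-period quantities as weights.
ΣP(t=1)·Q(t=0) = 8921.66×9 + 741.96×5 + 1835.59×1 + 220.97×8 = 80294.94 + 3709.8 + 1835.59 + 1767.76 = 87608.09
ΣP(t=0)·Q(t=0) = 8975.68×9 + 617.61×5 + 2301.73×1 + 207.58×8 = 80781.12 + 3088.05 + 2301.73 + 1660.64 = 87831.54
Index = 87608.09 / 87831.54 × 100 = 99.7456

99.7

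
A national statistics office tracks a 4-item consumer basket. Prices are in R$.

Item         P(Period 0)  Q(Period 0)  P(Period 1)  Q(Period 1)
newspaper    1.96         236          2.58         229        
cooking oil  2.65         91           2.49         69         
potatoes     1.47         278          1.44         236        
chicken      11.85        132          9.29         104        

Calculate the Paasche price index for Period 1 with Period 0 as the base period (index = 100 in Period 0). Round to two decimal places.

Paasche price index uses current-period quantities as weights.
ΣP(Period 1)·Q(Period 1) = 2.58×229 + 2.49×69 + 1.44×236 + 9.29×104 = 590.82 + 171.81 + 339.84 + 966.16 = 2068.63
ΣP(Period 0)·Q(Period 1) = 1.96×229 + 2.65×69 + 1.47×236 + 11.85×104 = 448.84 + 182.85 + 346.92 + 1232.4 = 2211.01
Index = 2068.63 / 2211.01 × 100 = 93.5604

93.56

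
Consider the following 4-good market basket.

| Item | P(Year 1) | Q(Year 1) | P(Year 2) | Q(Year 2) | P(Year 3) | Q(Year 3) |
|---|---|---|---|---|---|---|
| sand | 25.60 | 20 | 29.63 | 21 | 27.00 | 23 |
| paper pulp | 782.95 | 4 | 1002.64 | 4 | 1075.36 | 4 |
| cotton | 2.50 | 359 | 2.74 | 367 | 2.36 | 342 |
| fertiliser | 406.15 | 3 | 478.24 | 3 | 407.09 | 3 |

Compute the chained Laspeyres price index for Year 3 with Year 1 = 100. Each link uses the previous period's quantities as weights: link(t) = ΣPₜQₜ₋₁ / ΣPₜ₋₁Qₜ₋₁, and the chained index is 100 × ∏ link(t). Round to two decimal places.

Link Year 1→Year 2:
ΣP(Year 2)Q(Year 1) = 29.63×20 + 1002.64×4 + 2.74×359 + 478.24×3 = 592.6 + 4010.56 + 983.66 + 1434.72 = 7021.54
ΣP(Year 1)Q(Year 1) = 25.60×20 + 782.95×4 + 2.50×359 + 406.15×3 = 512 + 3131.8 + 897.5 + 1218.45 = 5759.75
link = 7021.54/5759.75 = 1.219070
Link Year 2→Year 3:
ΣP(Year 3)Q(Year 2) = 27.00×21 + 1075.36×4 + 2.36×367 + 407.09×3 = 567 + 4301.44 + 866.12 + 1221.27 = 6955.83
ΣP(Year 2)Q(Year 2) = 29.63×21 + 1002.64×4 + 2.74×367 + 478.24×3 = 622.23 + 4010.56 + 1005.58 + 1434.72 = 7073.09
link = 6955.83/7073.09 = 0.983422
Chained index = 100 × 1.219070 × 0.983422 = 119.8860

119.89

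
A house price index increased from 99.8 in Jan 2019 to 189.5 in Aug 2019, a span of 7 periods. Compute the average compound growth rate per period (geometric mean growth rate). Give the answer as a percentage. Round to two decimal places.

Growth factor = (189.5/99.8)^(1/7) = (1.898798)^(1/7) = 1.095930
Growth rate = 1.095930 − 1 = 0.095930 = 9.5930%

9.59%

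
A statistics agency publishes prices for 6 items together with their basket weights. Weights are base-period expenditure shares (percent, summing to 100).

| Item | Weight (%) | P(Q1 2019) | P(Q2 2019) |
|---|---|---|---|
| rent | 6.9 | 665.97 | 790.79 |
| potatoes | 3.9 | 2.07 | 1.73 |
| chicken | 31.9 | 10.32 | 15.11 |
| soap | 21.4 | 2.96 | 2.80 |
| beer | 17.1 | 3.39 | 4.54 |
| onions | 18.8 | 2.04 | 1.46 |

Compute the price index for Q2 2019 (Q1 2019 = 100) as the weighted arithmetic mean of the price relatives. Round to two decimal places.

rent: 6.9 × (790.79/665.97) = 6.9 × 1.187426 = 8.1932
potatoes: 3.9 × (1.73/2.07) = 3.9 × 0.835749 = 3.2594
chicken: 31.9 × (15.11/10.32) = 31.9 × 1.464147 = 46.7063
soap: 21.4 × (2.80/2.96) = 21.4 × 0.945946 = 20.2432
beer: 17.1 × (4.54/3.39) = 17.1 × 1.339233 = 22.9009
onions: 18.8 × (1.46/2.04) = 18.8 × 0.715686 = 13.4549
Index = Σ wᵢ·(p₁ᵢ/p₀ᵢ) = 8.1932 + 3.2594 + 46.7063 + 20.2432 + 22.9009 + 13.4549 = 114.7580

114.76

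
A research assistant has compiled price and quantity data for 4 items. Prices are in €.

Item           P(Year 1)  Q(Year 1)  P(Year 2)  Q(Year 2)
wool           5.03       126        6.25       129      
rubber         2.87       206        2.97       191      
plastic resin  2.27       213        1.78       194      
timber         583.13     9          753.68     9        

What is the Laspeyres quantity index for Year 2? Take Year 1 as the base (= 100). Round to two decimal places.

98.98

Laspeyres quantity index uses base-period prices as weights.
ΣP(Year 1)·Q(Year 2) = 5.03×129 + 2.87×191 + 2.27×194 + 583.13×9 = 648.87 + 548.17 + 440.38 + 5248.17 = 6885.59
ΣP(Year 1)·Q(Year 1) = 5.03×126 + 2.87×206 + 2.27×213 + 583.13×9 = 633.78 + 591.22 + 483.51 + 5248.17 = 6956.68
Index = 6885.59 / 6956.68 × 100 = 98.9781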